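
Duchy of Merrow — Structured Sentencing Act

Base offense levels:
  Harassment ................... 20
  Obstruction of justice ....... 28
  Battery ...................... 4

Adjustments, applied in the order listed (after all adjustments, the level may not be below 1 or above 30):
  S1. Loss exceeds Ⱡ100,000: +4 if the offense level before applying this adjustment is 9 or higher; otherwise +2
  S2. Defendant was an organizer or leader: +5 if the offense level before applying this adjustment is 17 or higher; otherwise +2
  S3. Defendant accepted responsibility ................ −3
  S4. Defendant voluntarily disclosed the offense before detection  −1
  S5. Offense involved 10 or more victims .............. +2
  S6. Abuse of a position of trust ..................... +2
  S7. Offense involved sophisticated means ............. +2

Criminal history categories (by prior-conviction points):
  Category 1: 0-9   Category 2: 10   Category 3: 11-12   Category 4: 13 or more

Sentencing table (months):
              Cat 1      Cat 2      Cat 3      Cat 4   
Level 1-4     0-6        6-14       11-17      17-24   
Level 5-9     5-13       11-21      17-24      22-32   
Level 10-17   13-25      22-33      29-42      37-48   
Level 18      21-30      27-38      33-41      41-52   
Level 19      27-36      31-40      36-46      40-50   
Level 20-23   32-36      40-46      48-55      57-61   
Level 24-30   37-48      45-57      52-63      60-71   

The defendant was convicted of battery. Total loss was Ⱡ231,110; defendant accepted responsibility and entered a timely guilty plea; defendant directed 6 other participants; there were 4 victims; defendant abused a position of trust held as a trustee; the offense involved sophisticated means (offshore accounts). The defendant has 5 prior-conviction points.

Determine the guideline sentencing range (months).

5-13 months

Base offense level for battery: 4.
S1 applies (level before this adjustment is 4 < 9, so +2): 4 + 2 = 6.
S2 applies (level before this adjustment is 6 < 17, so +2): 6 + 2 = 8.
S3 applies: 8 − 3 = 5.
S5 does not apply.
S6 applies: 5 + 2 = 7.
S7 applies: 7 + 2 = 9.
Final offense level: 9.
Criminal history: 5 prior points → Category 1 (0-9).
Level 9 falls in the 5-9 band.
Grid: Level 5-9 × Category 1 = 5-13 months.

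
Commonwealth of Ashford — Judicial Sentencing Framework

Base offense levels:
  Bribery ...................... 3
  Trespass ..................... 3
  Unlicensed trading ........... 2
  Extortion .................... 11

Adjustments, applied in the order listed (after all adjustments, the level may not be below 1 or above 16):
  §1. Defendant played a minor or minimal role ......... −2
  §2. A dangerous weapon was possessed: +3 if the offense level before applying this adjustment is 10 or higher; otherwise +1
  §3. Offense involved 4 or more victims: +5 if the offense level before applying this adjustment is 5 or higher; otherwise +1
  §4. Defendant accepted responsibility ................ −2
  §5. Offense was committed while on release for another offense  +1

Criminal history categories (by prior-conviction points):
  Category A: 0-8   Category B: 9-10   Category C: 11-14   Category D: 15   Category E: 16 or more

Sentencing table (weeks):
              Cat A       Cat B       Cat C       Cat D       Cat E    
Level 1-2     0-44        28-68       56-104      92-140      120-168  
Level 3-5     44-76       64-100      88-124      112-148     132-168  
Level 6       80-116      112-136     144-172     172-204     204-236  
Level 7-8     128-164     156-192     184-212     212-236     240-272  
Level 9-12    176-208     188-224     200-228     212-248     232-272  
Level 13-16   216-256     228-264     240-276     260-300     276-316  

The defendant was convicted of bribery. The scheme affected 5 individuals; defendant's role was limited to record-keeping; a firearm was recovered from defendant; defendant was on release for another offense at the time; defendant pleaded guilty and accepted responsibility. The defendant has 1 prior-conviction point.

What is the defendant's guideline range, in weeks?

0-44 weeks

Base offense level for bribery: 3.
§1 applies: 3 − 2 = 1.
§2 applies (level before this adjustment is 1 < 10, so +1): 1 + 1 = 2.
§3 applies (level before this adjustment is 2 < 5, so +1): 2 + 1 = 3.
§4 applies: 3 − 2 = 1.
§5 applies: 1 + 1 = 2.
Final offense level: 2.
Criminal history: 1 prior point → Category A (0-8).
Level 2 falls in the 1-2 band.
Grid: Level 1-2 × Category A = 0-44 weeks.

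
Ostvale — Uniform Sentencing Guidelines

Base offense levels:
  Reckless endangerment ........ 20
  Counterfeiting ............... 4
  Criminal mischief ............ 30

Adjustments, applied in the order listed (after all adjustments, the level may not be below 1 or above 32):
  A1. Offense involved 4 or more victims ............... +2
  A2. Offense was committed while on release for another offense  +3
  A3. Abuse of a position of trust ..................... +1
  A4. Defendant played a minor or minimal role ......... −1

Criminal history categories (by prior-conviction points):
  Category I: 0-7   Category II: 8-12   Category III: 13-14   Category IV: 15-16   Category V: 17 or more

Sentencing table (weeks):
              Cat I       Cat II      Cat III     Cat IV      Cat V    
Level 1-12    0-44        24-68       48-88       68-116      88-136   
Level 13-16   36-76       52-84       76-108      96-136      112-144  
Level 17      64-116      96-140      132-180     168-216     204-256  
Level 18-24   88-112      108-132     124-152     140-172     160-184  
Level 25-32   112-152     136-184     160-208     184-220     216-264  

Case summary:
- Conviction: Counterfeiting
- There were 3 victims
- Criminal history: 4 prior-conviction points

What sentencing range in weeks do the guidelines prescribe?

0-44 weeks

Base offense level for counterfeiting: 4.
Final offense level: 4.
Criminal history: 4 prior points → Category I (0-7).
Level 4 falls in the 1-12 band.
Grid: Level 1-12 × Category I = 0-44 weeks.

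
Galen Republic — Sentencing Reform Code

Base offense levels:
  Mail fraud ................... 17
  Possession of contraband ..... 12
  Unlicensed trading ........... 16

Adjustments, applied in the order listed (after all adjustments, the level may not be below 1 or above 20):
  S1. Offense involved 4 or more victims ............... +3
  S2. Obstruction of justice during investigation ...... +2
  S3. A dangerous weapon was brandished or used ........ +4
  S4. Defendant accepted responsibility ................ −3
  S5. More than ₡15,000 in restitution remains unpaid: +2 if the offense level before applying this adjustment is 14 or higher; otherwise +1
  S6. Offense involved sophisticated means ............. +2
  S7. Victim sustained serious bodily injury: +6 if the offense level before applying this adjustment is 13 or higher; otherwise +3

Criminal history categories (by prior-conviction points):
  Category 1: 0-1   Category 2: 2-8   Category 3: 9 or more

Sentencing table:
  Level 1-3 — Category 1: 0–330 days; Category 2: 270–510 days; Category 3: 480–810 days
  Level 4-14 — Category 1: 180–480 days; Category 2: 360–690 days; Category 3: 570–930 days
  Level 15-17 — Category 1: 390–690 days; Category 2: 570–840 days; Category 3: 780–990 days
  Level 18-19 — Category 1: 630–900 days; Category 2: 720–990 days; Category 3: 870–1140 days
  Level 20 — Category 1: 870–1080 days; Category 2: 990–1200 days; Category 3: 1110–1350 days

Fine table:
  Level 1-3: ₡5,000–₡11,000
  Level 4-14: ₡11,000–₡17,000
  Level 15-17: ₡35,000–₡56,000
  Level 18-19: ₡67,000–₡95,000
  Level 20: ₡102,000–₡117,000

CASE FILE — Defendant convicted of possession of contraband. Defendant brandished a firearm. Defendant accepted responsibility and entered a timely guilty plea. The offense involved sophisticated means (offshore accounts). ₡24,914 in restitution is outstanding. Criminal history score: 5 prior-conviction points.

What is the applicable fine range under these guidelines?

Base offense level for possession of contraband: 12.
S3 applies: 12 + 4 = 16.
S4 applies: 16 − 3 = 13.
S5 applies (level before this adjustment is 13 < 14, so +1): 13 + 1 = 14.
S6 applies: 14 + 2 = 16.
Final offense level: 16.
Level 16 falls in the 15-17 band.
Fine table: Level 15-17 → ₡35,000–₡56,000.

₡35,000–₡56,000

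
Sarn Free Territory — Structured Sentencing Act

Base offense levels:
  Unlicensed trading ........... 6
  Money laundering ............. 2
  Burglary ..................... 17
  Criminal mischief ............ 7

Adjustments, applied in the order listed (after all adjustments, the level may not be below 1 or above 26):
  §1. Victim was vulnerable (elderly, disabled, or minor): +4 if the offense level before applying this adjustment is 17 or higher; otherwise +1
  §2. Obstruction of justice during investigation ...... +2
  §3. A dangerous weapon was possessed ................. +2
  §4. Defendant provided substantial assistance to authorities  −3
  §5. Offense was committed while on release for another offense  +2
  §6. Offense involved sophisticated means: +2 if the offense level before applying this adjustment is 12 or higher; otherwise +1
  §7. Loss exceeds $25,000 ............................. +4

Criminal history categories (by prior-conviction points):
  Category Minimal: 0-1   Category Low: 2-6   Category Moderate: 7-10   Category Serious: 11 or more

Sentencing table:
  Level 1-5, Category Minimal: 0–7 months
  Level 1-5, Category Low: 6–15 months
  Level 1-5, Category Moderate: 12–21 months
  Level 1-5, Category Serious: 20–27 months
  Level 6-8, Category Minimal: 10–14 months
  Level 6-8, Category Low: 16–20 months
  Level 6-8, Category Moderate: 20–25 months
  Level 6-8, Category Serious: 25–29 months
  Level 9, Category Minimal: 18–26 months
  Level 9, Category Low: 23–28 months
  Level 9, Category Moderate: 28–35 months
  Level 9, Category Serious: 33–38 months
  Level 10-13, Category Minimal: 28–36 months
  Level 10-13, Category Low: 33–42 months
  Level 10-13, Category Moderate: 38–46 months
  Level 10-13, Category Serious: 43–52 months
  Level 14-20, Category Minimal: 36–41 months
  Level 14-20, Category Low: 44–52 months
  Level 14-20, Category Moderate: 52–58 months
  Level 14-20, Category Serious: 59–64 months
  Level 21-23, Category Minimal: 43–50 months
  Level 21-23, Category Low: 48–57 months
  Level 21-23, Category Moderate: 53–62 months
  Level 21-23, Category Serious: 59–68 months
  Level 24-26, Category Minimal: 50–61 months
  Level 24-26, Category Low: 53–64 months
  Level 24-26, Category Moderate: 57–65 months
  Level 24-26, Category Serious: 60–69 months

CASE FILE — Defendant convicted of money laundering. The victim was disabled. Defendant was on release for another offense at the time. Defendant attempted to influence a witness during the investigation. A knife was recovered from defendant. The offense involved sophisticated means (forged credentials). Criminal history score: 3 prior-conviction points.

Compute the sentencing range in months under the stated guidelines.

Base offense level for money laundering: 2.
§1 applies (level before this adjustment is 2 < 17, so +1): 2 + 1 = 3.
§2 applies: 3 + 2 = 5.
§3 applies: 5 + 2 = 7.
§5 applies: 7 + 2 = 9.
§6 applies (level before this adjustment is 9 < 12, so +1): 9 + 1 = 10.
§7 does not apply.
Final offense level: 10.
Criminal history: 3 prior points → Category Low (2-6).
Level 10 falls in the 10-13 band.
Grid: Level 10-13 × Category Low = 33-42 months.

33-42 months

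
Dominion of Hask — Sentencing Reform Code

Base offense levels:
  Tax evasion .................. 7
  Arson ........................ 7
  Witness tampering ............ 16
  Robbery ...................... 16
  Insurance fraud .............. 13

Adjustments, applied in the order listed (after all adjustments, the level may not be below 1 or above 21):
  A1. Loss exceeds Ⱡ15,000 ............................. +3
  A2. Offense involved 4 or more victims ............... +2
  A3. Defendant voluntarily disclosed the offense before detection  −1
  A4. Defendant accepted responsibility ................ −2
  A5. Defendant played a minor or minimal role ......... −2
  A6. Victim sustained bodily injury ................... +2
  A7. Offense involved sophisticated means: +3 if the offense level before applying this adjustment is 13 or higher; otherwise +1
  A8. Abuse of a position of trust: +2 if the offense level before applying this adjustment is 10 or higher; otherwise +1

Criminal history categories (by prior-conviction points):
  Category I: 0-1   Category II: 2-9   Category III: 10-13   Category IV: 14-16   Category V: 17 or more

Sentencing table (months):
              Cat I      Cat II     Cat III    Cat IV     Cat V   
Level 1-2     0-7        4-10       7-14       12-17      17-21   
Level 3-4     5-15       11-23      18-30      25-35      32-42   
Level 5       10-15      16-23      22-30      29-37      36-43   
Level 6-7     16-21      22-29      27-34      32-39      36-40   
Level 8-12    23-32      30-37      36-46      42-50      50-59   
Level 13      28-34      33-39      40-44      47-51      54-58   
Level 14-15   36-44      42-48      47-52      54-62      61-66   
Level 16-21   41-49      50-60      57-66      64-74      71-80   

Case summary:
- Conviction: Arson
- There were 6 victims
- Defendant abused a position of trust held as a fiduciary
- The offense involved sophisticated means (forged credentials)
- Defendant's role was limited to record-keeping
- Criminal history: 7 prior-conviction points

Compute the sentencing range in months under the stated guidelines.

30-37 months

Base offense level for arson: 7.
A2 applies: 7 + 2 = 9.
A5 applies: 9 − 2 = 7.
A6 does not apply.
A7 applies (level before this adjustment is 7 < 13, so +1): 7 + 1 = 8.
A8 applies (level before this adjustment is 8 < 10, so +1): 8 + 1 = 9.
Final offense level: 9.
Criminal history: 7 prior points → Category II (2-9).
Level 9 falls in the 8-12 band.
Grid: Level 8-12 × Category II = 30-37 months.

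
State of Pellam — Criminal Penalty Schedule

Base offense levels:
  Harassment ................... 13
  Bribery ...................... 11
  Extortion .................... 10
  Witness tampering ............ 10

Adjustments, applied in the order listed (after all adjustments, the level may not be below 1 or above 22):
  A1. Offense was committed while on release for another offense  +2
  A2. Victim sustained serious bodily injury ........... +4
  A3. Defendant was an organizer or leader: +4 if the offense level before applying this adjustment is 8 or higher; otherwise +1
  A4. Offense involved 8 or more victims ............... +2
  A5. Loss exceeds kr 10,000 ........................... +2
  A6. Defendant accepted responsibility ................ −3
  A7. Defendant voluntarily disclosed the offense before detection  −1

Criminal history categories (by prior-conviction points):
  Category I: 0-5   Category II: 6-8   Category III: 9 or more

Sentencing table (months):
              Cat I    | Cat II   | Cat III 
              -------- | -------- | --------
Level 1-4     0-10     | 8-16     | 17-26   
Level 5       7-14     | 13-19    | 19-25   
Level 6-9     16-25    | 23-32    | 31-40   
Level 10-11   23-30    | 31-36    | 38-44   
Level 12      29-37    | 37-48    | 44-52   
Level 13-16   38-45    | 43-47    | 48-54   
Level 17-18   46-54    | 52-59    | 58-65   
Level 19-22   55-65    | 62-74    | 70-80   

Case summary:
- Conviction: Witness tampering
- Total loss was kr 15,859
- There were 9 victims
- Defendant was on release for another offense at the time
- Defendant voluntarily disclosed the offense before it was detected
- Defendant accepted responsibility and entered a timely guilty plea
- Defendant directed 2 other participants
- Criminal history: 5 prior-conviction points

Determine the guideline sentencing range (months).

Base offense level for witness tampering: 10.
A1 applies: 10 + 2 = 12.
A3 applies (level before this adjustment is 12 ≥ 8, so +4): 12 + 4 = 16.
A4 applies: 16 + 2 = 18.
A5 applies: 18 + 2 = 20.
A6 applies: 20 − 3 = 17.
A7 applies: 17 − 1 = 16.
Final offense level: 16.
Criminal history: 5 prior points → Category I (0-5).
Level 16 falls in the 13-16 band.
Grid: Level 13-16 × Category I = 38-45 months.

38-45 months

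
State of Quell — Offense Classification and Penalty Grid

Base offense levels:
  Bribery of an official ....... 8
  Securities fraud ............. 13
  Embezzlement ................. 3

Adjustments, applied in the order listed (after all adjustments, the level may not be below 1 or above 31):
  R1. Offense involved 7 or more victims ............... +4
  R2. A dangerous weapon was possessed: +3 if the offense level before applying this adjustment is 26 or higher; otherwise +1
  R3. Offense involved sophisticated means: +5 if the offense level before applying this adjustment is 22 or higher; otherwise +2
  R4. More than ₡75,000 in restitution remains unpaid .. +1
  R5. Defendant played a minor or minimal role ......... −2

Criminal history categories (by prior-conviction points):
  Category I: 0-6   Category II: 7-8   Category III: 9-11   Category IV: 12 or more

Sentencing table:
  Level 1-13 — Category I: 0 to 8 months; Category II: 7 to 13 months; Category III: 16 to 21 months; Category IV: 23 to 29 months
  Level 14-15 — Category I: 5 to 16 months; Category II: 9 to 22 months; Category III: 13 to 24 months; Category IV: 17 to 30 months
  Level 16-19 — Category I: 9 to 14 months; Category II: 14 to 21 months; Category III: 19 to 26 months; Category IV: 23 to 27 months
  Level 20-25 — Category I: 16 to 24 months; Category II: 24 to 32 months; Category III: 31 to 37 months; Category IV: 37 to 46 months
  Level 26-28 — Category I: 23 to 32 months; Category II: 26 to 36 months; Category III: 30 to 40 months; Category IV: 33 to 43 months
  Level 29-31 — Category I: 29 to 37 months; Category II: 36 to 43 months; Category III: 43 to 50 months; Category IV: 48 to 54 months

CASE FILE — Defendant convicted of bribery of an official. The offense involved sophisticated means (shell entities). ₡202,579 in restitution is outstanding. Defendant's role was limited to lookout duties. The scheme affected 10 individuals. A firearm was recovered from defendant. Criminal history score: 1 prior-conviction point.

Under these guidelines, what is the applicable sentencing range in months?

5-16 months

Base offense level for bribery of an official: 8.
R1 applies: 8 + 4 = 12.
R2 applies (level before this adjustment is 12 < 26, so +1): 12 + 1 = 13.
R3 applies (level before this adjustment is 13 < 22, so +2): 13 + 2 = 15.
R4 applies: 15 + 1 = 16.
R5 applies: 16 − 2 = 14.
Final offense level: 14.
Criminal history: 1 prior point → Category I (0-6).
Level 14 falls in the 14-15 band.
Grid: Level 14-15 × Category I = 5-16 months.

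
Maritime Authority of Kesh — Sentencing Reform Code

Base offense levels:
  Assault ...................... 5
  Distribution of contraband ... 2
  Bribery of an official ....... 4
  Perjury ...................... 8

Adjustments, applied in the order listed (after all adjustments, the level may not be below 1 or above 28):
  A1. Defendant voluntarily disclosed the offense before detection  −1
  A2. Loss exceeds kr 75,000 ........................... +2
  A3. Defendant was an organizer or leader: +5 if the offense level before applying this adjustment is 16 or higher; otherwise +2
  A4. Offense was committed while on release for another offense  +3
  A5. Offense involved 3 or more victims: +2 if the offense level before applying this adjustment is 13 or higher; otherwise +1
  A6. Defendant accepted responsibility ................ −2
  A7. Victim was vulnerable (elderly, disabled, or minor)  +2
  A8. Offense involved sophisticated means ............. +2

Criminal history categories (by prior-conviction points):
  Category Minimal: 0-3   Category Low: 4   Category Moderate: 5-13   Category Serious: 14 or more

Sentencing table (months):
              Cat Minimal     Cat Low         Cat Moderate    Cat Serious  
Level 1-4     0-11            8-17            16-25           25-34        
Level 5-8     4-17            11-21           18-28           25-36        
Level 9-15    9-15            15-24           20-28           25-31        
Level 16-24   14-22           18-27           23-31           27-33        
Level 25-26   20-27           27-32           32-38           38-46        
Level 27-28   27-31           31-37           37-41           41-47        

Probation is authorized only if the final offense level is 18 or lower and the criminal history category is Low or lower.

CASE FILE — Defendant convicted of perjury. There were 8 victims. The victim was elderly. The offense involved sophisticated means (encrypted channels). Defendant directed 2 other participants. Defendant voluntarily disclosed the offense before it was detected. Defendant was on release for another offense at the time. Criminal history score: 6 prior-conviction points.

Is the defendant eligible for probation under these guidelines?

Base offense level for perjury: 8.
A1 applies: 8 − 1 = 7.
A3 applies (level before this adjustment is 7 < 16, so +2): 7 + 2 = 9.
A4 applies: 9 + 3 = 12.
A5 applies (level before this adjustment is 12 < 13, so +1): 12 + 1 = 13.
A6 does not apply.
A7 applies: 13 + 2 = 15.
A8 applies: 15 + 2 = 17.
Final offense level: 17.
Criminal history: 6 prior points → Category Moderate (5-13).
Level 17 falls in the 16-24 band.
Grid: Level 16-24 × Category Moderate = 23-31 months.
Probation check: level 17 ≤ 18 and category Moderate > Low → not eligible.

No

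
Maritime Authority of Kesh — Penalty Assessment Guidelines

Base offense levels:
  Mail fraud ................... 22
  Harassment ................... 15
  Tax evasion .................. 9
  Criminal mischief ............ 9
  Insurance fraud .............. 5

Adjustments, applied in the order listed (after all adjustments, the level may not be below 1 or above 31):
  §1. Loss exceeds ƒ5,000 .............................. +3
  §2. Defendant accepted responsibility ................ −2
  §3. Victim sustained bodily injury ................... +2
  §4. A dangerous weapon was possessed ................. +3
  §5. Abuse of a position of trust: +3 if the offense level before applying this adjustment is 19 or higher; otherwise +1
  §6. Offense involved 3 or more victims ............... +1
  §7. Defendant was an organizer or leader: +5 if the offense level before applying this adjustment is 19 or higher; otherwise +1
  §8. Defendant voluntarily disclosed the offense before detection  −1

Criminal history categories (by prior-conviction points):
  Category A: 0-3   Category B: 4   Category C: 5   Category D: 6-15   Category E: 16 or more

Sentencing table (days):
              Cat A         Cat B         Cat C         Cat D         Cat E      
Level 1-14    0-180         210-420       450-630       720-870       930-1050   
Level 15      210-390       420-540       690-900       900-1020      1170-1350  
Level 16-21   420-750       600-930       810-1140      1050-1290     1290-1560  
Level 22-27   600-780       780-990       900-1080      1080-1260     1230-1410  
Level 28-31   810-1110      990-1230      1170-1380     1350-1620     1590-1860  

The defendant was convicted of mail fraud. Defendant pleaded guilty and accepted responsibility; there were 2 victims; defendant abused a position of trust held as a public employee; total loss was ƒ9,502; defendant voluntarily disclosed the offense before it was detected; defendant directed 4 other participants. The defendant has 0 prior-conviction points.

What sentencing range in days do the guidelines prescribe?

Base offense level for mail fraud: 22.
§1 applies: 22 + 3 = 25.
§2 applies: 25 − 2 = 23.
§4 does not apply.
§5 applies (level before this adjustment is 23 ≥ 19, so +3): 23 + 3 = 26.
§6 does not apply.
§7 applies (level before this adjustment is 26 ≥ 19, so +5): 26 + 5 = 31.
§8 applies: 31 − 1 = 30.
Final offense level: 30.
Criminal history: 0 prior points → Category A (0-3).
Level 30 falls in the 28-31 band.
Grid: Level 28-31 × Category A = 810-1110 days.

810-1110 days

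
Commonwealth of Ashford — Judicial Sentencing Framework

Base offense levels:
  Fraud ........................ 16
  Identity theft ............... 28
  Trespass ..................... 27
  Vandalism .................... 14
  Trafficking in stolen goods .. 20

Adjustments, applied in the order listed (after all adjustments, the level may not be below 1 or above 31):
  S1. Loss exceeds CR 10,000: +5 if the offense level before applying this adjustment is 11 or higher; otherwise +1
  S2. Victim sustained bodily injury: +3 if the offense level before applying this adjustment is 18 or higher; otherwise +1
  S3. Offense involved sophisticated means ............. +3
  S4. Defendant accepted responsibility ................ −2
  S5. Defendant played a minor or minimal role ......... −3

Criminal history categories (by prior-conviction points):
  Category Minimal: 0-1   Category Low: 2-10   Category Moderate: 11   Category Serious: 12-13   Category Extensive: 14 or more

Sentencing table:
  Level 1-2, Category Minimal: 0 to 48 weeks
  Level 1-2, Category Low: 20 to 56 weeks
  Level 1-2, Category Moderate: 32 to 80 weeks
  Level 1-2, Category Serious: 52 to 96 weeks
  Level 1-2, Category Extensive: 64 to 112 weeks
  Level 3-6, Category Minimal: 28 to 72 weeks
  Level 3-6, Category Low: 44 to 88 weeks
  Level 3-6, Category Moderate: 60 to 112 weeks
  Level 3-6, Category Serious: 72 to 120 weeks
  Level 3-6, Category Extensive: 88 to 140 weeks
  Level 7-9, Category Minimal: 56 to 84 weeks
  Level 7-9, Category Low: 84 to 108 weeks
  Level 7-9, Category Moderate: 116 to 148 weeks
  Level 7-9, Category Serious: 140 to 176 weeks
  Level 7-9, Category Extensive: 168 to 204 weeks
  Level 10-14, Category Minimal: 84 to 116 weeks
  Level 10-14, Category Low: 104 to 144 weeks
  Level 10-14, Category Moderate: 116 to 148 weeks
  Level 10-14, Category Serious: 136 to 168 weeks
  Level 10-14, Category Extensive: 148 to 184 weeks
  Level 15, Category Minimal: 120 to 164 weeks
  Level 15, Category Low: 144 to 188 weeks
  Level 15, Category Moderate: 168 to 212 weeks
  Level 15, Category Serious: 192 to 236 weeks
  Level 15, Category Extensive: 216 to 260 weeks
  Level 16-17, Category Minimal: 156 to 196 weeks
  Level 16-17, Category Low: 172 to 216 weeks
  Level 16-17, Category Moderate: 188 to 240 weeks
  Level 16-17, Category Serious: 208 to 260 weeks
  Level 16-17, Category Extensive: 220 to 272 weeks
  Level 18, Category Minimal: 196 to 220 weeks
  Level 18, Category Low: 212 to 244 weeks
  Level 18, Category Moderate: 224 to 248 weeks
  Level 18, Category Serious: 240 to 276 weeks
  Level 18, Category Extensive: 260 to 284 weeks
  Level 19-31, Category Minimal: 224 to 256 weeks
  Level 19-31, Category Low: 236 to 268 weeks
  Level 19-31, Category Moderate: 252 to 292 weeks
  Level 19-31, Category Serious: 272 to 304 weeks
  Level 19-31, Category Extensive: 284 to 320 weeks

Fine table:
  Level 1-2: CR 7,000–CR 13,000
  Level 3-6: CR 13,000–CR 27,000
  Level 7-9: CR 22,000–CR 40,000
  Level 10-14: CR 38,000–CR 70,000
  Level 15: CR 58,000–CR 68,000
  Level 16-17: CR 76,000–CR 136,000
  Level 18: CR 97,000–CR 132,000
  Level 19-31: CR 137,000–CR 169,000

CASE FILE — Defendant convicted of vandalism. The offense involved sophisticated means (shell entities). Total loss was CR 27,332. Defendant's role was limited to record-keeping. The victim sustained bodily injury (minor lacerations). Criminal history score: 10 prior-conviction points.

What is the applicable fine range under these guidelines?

CR 137,000–CR 169,000

Base offense level for vandalism: 14.
S1 applies (level before this adjustment is 14 ≥ 11, so +5): 14 + 5 = 19.
S2 applies (level before this adjustment is 19 ≥ 18, so +3): 19 + 3 = 22.
S3 applies: 22 + 3 = 25.
S5 applies: 25 − 3 = 22.
Final offense level: 22.
Level 22 falls in the 19-31 band.
Fine table: Level 19-31 → CR 137,000–CR 169,000.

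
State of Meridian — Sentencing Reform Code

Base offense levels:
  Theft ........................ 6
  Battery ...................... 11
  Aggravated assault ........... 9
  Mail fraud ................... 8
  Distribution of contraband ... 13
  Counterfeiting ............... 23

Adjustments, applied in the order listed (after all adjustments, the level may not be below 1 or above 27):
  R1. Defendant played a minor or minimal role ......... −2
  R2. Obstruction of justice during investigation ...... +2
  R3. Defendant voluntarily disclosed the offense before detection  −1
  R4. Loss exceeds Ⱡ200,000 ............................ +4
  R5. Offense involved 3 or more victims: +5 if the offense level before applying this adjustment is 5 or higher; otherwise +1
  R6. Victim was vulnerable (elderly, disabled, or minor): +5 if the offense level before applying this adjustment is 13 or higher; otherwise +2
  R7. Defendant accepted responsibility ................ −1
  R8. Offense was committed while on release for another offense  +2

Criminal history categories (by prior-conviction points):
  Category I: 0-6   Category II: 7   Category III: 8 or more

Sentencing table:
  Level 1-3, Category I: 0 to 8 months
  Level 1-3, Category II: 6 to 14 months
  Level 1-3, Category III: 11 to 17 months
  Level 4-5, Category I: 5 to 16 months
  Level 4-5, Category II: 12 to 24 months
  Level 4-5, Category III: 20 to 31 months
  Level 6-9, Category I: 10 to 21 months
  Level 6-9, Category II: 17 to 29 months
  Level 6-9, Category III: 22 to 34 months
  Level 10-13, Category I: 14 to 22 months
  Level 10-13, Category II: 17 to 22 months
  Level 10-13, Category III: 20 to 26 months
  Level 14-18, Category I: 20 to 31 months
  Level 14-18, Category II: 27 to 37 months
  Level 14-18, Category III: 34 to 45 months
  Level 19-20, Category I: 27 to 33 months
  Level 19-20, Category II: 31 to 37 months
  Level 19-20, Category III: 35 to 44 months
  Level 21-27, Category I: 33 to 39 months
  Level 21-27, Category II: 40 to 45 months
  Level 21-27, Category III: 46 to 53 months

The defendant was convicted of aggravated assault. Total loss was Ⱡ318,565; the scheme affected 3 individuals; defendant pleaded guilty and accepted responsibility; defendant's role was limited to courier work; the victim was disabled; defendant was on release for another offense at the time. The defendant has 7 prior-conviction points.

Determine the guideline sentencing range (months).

40-45 months

Base offense level for aggravated assault: 9.
R1 applies: 9 − 2 = 7.
R2 does not apply.
R4 applies: 7 + 4 = 11.
R5 applies (level before this adjustment is 11 ≥ 5, so +5): 11 + 5 = 16.
R6 applies (level before this adjustment is 16 ≥ 13, so +5): 16 + 5 = 21.
R7 applies: 21 − 1 = 20.
R8 applies: 20 + 2 = 22.
Final offense level: 22.
Criminal history: 7 prior points → Category II (7).
Level 22 falls in the 21-27 band.
Grid: Level 21-27 × Category II = 40-45 months.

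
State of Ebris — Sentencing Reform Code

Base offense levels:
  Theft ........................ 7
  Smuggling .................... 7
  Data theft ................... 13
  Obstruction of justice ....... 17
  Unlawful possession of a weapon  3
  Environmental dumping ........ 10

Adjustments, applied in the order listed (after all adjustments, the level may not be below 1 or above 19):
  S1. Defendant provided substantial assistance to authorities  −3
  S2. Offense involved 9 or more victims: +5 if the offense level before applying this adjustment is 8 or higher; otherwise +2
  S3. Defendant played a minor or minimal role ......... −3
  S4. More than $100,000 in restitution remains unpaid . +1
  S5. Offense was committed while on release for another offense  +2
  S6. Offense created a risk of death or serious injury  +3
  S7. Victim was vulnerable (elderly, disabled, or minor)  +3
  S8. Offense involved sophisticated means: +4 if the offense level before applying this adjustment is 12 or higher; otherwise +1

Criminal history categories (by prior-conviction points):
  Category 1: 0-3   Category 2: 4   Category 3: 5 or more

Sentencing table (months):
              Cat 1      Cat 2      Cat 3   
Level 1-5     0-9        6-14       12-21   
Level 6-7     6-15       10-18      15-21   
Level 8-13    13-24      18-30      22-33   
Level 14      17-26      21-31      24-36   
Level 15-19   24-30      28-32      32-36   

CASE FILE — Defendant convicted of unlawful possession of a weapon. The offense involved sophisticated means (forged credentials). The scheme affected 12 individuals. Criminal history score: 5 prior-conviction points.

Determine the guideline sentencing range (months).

15-21 months

Base offense level for unlawful possession of a weapon: 3.
S1 does not apply.
S2 applies (level before this adjustment is 3 < 8, so +2): 3 + 2 = 5.
S4 does not apply.
S5 does not apply.
S6 does not apply.
S8 applies (level before this adjustment is 5 < 12, so +1): 5 + 1 = 6.
Final offense level: 6.
Criminal history: 5 prior points → Category 3 (5+).
Level 6 falls in the 6-7 band.
Grid: Level 6-7 × Category 3 = 15-21 months.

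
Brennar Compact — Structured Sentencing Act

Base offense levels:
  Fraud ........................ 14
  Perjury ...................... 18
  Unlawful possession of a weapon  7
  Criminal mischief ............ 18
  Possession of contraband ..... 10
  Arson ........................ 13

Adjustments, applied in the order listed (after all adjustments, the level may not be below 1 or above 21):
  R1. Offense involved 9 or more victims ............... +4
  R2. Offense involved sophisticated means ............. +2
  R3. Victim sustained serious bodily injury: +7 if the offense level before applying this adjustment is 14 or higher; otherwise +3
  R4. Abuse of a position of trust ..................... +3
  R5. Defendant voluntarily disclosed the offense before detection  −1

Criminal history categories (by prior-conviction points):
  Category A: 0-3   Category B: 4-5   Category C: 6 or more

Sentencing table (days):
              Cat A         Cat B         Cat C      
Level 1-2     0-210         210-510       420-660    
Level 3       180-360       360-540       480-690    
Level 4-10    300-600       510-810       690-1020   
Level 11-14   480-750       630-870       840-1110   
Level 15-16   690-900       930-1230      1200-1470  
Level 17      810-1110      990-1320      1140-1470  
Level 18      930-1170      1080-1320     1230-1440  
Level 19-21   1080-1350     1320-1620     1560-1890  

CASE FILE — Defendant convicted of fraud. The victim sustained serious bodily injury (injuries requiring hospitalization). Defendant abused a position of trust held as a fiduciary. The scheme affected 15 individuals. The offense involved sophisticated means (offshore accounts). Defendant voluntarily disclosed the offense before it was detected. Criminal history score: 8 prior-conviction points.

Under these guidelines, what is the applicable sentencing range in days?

Base offense level for fraud: 14.
R1 applies: 14 + 4 = 18.
R2 applies: 18 + 2 = 20.
R3 applies (level before this adjustment is 20 ≥ 14, so +7): 20 + 7 = 27.
R4 applies: 27 + 3 = 30.
R5 applies: 30 − 1 = 29.
Level 29 exceeds the maximum of 21; capped at 21.
Final offense level: 21.
Criminal history: 8 prior points → Category C (6+).
Level 21 falls in the 19-21 band.
Grid: Level 19-21 × Category C = 1560-1890 days.

1560-1890 days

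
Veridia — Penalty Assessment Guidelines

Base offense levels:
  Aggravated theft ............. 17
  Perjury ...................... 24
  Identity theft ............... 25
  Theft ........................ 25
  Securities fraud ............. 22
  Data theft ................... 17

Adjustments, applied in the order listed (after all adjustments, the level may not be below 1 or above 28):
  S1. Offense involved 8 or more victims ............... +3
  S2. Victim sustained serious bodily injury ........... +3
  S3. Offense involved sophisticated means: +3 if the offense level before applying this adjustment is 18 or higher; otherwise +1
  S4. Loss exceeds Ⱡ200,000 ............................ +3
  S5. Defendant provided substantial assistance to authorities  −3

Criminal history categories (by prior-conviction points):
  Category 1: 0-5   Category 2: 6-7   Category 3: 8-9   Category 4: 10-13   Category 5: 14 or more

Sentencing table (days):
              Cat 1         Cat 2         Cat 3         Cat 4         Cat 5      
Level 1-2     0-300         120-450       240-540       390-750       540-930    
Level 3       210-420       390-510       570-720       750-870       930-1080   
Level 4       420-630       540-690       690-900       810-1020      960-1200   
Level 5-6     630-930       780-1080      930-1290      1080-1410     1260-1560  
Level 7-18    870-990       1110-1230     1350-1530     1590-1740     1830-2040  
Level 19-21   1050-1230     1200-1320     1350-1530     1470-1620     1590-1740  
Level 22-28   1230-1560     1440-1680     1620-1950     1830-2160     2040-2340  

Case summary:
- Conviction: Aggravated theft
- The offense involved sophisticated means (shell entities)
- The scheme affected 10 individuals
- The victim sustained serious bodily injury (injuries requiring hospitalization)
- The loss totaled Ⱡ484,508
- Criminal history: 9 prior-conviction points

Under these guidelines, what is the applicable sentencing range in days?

1620-1950 days

Base offense level for aggravated theft: 17.
S1 applies: 17 + 3 = 20.
S2 applies: 20 + 3 = 23.
S3 applies (level before this adjustment is 23 ≥ 18, so +3): 23 + 3 = 26.
S4 applies: 26 + 3 = 29.
S5 does not apply.
Level 29 exceeds the maximum of 28; capped at 28.
Final offense level: 28.
Criminal history: 9 prior points → Category 3 (8-9).
Level 28 falls in the 22-28 band.
Grid: Level 22-28 × Category 3 = 1620-1950 days.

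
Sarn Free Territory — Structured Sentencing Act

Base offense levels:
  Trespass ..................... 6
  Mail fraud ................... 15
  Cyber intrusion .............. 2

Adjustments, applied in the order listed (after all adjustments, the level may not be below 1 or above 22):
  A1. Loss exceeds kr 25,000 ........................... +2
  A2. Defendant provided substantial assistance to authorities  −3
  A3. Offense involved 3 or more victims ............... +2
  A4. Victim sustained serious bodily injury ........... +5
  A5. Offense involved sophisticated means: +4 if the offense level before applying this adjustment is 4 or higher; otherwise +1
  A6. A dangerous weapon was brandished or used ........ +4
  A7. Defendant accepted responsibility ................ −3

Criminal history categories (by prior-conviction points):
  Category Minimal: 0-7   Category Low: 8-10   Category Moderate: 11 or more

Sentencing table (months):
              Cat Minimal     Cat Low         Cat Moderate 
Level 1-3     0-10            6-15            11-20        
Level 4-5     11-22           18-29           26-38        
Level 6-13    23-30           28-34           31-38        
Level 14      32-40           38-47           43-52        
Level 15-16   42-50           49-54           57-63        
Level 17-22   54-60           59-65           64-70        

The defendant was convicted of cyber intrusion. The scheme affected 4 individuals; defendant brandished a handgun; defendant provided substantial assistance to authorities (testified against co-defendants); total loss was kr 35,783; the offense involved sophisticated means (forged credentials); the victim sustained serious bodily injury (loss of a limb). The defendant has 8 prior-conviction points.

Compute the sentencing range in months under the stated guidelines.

49-54 months

Base offense level for cyber intrusion: 2.
A1 applies: 2 + 2 = 4.
A2 applies: 4 − 3 = 1.
A3 applies: 1 + 2 = 3.
A4 applies: 3 + 5 = 8.
A5 applies (level before this adjustment is 8 ≥ 4, so +4): 8 + 4 = 12.
A6 applies: 12 + 4 = 16.
Final offense level: 16.
Criminal history: 8 prior points → Category Low (8-10).
Level 16 falls in the 15-16 band.
Grid: Level 15-16 × Category Low = 49-54 months.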